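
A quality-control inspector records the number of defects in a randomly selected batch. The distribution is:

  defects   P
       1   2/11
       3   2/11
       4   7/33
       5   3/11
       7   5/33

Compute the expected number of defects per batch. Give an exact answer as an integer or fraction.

E[X] = (2/11)·1 + (2/11)·3 + (7/33)·4 + (3/11)·5 + (5/33)·7
     = 4

4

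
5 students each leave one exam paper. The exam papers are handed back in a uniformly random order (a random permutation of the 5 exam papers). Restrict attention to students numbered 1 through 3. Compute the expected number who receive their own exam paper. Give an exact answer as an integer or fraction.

3/5

Let Xᵢ = 1 if person i gets their own exam paper. For each i, P(Xᵢ=1) = 1/5.
By linearity of expectation, E[X₁+…+X_3] = 3·(1/5) = 3/5.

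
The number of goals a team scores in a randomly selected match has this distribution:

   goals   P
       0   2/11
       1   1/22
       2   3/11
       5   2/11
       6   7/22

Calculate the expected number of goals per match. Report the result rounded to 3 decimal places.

3.409

E[X] = (2/11)·0 + (1/22)·1 + (3/11)·2 + (2/11)·5 + (7/22)·6
     = 75/22 ≈ 3.409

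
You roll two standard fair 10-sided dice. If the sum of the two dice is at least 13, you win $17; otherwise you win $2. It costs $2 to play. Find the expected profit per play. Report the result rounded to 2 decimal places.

$5.40

E[payout] = (16/25)·2 + (9/25)·17 = 37/5
Expected profit = 37/5 − 2 = 27/5 ≈ $5.40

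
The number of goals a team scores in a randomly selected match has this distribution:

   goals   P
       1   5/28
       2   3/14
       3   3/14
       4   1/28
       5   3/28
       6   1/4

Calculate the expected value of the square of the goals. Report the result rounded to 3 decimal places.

E[X²] = (5/28)·1 + (3/14)·4 + (3/14)·9 + (1/28)·16 + (3/28)·25 + (1/4)·36
     = 213/14 ≈ 15.214

15.214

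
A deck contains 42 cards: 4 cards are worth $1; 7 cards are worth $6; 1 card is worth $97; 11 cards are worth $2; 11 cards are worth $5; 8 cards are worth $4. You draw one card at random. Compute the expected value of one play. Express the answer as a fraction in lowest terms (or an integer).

E[payout] = (4/42)·1 + (7/42)·6 + (1/42)·97 + (11/42)·2 + (11/42)·5 + (8/42)·4 = 6

$6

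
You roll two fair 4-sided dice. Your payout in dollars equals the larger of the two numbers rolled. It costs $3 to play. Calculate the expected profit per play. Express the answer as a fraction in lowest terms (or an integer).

1/8 dollars

Distribution of the larger of the two numbers rolled: 1 w.p. 1/16, 2 w.p. 3/16, 3 w.p. 5/16, 4 w.p. 7/16
E[payout] = (1/16)·1 + (3/16)·2 + (5/16)·3 + (7/16)·4 = 25/8
Expected profit = 25/8 − 3 = 1/8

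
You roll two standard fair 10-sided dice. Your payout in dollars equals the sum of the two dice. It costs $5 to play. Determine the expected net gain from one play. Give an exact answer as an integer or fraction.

$6

Distribution of the sum of the two dice: 2 w.p. 1/100, 3 w.p. 1/50, 4 w.p. 3/100, 5 w.p. 1/25, 6 w.p. 1/20, 7 w.p. 3/50, …
E[payout] = (1/100)·2 + (1/50)·3 + (3/100)·4 + (1/25)·5 + (1/20)·6 + (3/50)·7 + (7/100)·8 + (2/25)·9 + (9/100)·10 + (1/10)·11 + (9/100)·12 + (2/25)·13 + (7/100)·14 + (3/50)·15 + (1/20)·16 + (1/25)·17 + (3/100)·18 + (1/50)·19 + (1/100)·20 = 11
Expected profit = 11 − 5 = 6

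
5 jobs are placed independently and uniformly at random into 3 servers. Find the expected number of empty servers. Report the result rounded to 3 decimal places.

0.395

Let Xⱼ=1 if server j is empty. P(Xⱼ=1) = ((3-1)/3)^5 = 32/243.
By linearity, E[#empty] = 3·32/243 = 32/81.
≈ 0.395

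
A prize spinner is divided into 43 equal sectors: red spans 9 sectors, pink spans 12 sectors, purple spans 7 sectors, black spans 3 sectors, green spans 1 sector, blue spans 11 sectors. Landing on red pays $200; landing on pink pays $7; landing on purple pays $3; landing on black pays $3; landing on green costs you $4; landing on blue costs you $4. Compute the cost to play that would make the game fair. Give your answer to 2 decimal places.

E[payout] = (9/43)·200 + (12/43)·7 + (7/43)·3 + (3/43)·3 + (1/43)·(-4) + (11/43)·(-4) = 1866/43
Fair fee = E[payout] = 1866/43 ≈ $43.40

$43.40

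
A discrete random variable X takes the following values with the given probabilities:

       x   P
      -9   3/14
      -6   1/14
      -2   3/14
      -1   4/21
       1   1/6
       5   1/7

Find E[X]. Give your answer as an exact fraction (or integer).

-44/21

E[X] = (3/14)·(-9) + (1/14)·(-6) + (3/14)·(-2) + (4/21)·(-1) + (1/6)·1 + (1/7)·5
     = -44/21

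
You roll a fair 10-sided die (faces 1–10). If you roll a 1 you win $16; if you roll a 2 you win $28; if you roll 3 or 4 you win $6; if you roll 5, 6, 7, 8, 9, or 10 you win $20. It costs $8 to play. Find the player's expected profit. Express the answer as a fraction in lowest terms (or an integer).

E[payout] = (1/5)·6 + (1/10)·16 + (3/5)·20 + (1/10)·28 = 88/5
Expected profit = 88/5 − 8 = 48/5

48/5 dollars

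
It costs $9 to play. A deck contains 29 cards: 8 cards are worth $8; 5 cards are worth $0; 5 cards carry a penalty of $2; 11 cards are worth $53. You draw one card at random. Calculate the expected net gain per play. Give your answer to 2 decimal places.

E[payout] = (8/29)·8 + (5/29)·0 + (5/29)·(-2) + (11/29)·53 = 637/29
Expected profit = 637/29 − 9 = 376/29 ≈ $12.97

$12.97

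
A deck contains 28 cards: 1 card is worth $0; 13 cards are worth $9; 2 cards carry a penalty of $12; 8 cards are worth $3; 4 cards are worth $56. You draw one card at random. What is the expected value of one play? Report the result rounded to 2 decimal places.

E[payout] = (1/28)·0 + (13/28)·9 + (2/28)·(-12) + (8/28)·3 + (4/28)·56 = 341/28
≈ $12.18

$12.18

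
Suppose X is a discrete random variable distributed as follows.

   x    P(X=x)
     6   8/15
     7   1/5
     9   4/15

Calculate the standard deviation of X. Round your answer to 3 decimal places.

E[X] = 7, E[X²] = 253/5
Var(X) = E[X²] − (E[X])² = 253/5 − 49 = 8/5
SD(X) = √(8/5) ≈ 1.265

1.265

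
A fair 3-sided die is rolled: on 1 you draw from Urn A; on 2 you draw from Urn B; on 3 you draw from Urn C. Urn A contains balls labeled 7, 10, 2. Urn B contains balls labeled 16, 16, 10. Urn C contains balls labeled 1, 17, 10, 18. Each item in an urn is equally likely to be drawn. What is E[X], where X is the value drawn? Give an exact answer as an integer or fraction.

191/18

E[X | Urn A] = (7 + 10 + 2)/3 = 19/3
E[X | Urn B] = (16 + 16 + 10)/3 = 14
E[X | Urn C] = (1 + 17 + 10 + 18)/4 = 23/2
E[X] = (1/3)·19/3 + (1/3)·14 + (1/3)·23/2 = 191/18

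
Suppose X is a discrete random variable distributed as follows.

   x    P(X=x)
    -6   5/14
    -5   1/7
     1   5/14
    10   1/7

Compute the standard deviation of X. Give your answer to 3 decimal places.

5.470

E[X] = -15/14, E[X²] = 435/14
Var(X) = E[X²] − (E[X])² = 435/14 − 225/196 = 5865/196
SD(X) = √(5865/196) ≈ 5.470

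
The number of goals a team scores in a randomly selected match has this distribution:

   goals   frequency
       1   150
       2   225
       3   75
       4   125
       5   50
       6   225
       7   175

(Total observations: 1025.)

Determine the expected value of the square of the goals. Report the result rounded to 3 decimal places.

Total = 1025, so P(goals=1) = 150/1025, etc.
E[X²] = (6/41)·1 + (9/41)·4 + (3/41)·9 + (5/41)·16 + (2/41)·25 + (9/41)·36 + (7/41)·49
     = 866/41 ≈ 21.122

21.122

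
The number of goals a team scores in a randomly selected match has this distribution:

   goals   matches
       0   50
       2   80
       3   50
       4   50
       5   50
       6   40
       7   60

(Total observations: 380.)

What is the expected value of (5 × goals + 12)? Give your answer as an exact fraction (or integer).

Total = 380, so P(goals=0) = 50/380, etc.
E[5x+12] = (5/38)·12 + (4/19)·22 + (5/38)·27 + (5/38)·32 + (5/38)·37 + (2/19)·42 + (3/19)·47
     = 583/19

583/19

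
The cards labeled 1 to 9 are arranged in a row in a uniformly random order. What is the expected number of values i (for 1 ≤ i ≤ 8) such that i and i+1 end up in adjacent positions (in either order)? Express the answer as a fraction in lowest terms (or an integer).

For each i ∈ {1,…,8}, let Xᵢ = 1 if i and i+1 are adjacent. P(Xᵢ=1) = 2·(9−1)!/9! = 2/9.
By linearity, E[ΣXᵢ] = (8)·(2/9) = 16/9.

16/9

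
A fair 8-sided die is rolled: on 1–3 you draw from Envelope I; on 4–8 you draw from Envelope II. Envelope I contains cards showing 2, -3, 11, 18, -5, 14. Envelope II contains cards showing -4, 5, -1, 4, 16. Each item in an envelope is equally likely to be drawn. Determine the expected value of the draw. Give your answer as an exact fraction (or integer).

77/16

E[X | Envelope I] = (2 − 3 + 11 + 18 − 5 + 14)/6 = 37/6
E[X | Envelope II] = (-4 + 5 − 1 + 4 + 16)/5 = 4
E[X] = (3/8)·37/6 + (5/8)·4 = 77/16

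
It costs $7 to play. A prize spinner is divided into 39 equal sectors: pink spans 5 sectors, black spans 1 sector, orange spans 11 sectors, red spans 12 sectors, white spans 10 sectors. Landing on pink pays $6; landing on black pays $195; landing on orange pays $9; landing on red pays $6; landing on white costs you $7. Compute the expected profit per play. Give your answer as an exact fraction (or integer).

E[payout] = (5/39)·6 + (1/39)·195 + (11/39)·9 + (12/39)·6 + (10/39)·(-7) = 326/39
Expected profit = 326/39 − 7 = 53/39

53/39 dollars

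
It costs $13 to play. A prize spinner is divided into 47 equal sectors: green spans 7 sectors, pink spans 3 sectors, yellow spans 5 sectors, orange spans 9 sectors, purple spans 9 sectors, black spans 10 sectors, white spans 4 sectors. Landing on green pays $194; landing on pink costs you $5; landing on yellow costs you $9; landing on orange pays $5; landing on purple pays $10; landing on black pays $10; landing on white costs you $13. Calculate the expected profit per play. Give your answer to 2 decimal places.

$18.51

E[payout] = (7/47)·194 + (3/47)·(-5) + (5/47)·(-9) + (9/47)·5 + (9/47)·10 + (10/47)·10 + (4/47)·(-13) = 1481/47
Expected profit = 1481/47 − 13 = 870/47 ≈ $18.51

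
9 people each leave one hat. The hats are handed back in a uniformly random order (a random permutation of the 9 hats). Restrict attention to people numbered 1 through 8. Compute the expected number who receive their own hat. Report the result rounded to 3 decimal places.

0.889

Let Xᵢ = 1 if person i gets their own hat. For each i, P(Xᵢ=1) = 1/9.
By linearity of expectation, E[X₁+…+X_8] = 8·(1/9) = 8/9.
≈ 0.889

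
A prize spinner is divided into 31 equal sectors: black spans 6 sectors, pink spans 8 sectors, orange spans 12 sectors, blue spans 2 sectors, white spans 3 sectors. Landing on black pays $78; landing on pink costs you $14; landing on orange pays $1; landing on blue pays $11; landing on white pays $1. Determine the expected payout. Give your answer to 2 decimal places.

E[payout] = (6/31)·78 + (8/31)·(-14) + (12/31)·1 + (2/31)·11 + (3/31)·1 = 393/31
≈ $12.68

$12.68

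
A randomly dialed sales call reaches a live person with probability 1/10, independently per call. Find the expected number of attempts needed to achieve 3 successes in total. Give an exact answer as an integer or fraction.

30

By linearity (sum of 3 independent geometric waits), E[trials] = 3/p = 3/(1/10) = 30.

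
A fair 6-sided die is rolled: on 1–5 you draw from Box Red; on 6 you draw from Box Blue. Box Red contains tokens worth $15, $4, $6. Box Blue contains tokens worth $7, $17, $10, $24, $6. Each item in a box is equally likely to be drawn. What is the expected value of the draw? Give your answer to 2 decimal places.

$9.08

E[X | Box Red] = (15 + 4 + 6)/3 = 25/3
E[X | Box Blue] = (7 + 17 + 10 + 24 + 6)/5 = 64/5
E[X] = (5/6)·25/3 + (1/6)·64/5 = 817/90 ≈ 9.08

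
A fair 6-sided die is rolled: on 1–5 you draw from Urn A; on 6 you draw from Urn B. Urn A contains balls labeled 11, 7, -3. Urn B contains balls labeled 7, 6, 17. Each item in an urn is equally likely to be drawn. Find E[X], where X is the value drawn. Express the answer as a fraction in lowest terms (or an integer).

E[X | Urn A] = (11 + 7 − 3)/3 = 5
E[X | Urn B] = (7 + 6 + 17)/3 = 10
E[X] = (5/6)·5 + (1/6)·10 = 35/6

35/6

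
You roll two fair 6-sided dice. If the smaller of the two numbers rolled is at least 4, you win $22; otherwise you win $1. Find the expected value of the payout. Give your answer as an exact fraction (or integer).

25/4 dollars

E[payout] = (3/4)·1 + (1/4)·22 = 25/4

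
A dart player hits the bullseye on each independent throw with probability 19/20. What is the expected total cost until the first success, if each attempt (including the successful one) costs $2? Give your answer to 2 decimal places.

E[#attempts] = 1/p = 20/19; E[cost] = 2·20/19 = 40/19.
≈ 2.11

$2.11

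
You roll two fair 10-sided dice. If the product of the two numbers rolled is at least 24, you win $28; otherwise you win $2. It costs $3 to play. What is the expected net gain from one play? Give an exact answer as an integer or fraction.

313/25 dollars

E[payout] = (12/25)·2 + (13/25)·28 = 388/25
Expected profit = 388/25 − 3 = 313/25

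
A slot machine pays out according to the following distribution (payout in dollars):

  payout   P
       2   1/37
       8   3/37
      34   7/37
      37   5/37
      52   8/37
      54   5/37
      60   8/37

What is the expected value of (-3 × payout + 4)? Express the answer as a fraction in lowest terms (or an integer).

E[-3x+4] = (1/37)·(-2) + (3/37)·(-20) + (7/37)·(-98) + (5/37)·(-107) + (8/37)·(-152) + (5/37)·(-158) + (8/37)·(-176)
     = -4697/37

-4697/37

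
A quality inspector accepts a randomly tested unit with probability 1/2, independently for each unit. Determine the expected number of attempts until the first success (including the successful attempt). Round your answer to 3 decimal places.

For a geometric distribution, E[trials] = 1/p = 1/(1/2) = 2.
≈ 2.000

2.000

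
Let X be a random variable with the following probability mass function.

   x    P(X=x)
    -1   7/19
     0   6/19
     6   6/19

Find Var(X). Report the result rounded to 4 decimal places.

E[X] = (7/19)·(-1) + (6/19)·0 + (6/19)·6 = 29/19
E[X²] = (7/19)·1 + (6/19)·0 + (6/19)·36 = 223/19
Var(X) = 223/19 − (29/19)² = 3396/361 ≈ 9.4072

9.4072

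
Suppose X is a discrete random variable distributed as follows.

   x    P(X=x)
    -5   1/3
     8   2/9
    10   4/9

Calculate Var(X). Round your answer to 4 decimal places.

E[X] = (1/3)·(-5) + (2/9)·8 + (4/9)·10 = 41/9
E[X²] = (1/3)·25 + (2/9)·64 + (4/9)·100 = 67
Var(X) = 67 − (41/9)² = 3746/81 ≈ 46.2469

46.2469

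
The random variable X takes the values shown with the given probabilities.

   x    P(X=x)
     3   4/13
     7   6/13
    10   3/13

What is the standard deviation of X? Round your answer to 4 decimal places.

E[X] = 84/13, E[X²] = 630/13
Var(X) = E[X²] − (E[X])² = 630/13 − 7056/169 = 1134/169
SD(X) = √(1134/169) ≈ 2.5904

2.5904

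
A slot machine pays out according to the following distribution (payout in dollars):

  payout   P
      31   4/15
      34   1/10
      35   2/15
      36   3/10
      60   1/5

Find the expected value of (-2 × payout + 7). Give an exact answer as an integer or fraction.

-1069/15

E[-2x+7] = (4/15)·(-55) + (1/10)·(-61) + (2/15)·(-63) + (3/10)·(-65) + (1/5)·(-113)
     = -1069/15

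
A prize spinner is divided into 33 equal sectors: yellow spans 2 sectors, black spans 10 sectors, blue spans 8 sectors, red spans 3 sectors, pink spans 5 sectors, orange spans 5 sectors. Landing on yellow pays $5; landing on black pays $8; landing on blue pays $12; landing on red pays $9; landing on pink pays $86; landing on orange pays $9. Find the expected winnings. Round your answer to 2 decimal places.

$20.85

E[payout] = (2/33)·5 + (10/33)·8 + (8/33)·12 + (3/33)·9 + (5/33)·86 + (5/33)·9 = 688/33
≈ $20.85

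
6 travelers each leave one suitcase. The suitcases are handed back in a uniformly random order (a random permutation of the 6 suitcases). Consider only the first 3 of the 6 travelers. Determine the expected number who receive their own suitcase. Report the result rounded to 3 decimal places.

0.500

Let Xᵢ = 1 if person i gets their own suitcase. For each i, P(Xᵢ=1) = 1/6.
By linearity of expectation, E[X₁+…+X_3] = 3·(1/6) = 1/2.
≈ 0.500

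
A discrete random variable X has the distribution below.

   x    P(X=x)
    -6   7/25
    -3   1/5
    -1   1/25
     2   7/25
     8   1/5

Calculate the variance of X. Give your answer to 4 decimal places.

25.8144

E[X] = (7/25)·(-6) + (1/5)·(-3) + (1/25)·(-1) + (7/25)·2 + (1/5)·8 = -4/25
E[X²] = (7/25)·36 + (1/5)·9 + (1/25)·1 + (7/25)·4 + (1/5)·64 = 646/25
Var(X) = 646/25 − (-4/25)² = 16134/625 ≈ 25.8144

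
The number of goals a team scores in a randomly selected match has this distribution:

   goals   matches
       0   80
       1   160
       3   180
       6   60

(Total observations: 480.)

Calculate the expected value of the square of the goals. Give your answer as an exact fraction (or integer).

197/24

Total = 480, so P(goals=0) = 80/480, etc.
E[X²] = (1/6)·0 + (1/3)·1 + (3/8)·9 + (1/8)·36
     = 197/24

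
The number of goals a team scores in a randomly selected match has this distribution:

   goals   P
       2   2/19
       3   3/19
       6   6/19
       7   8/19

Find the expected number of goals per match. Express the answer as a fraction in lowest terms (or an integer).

E[X] = (2/19)·2 + (3/19)·3 + (6/19)·6 + (8/19)·7
     = 105/19

105/19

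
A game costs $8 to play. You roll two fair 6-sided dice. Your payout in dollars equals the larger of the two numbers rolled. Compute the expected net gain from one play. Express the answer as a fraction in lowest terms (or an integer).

-127/36 dollars

Distribution of the larger of the two numbers rolled: 1 w.p. 1/36, 2 w.p. 1/12, 3 w.p. 5/36, 4 w.p. 7/36, 5 w.p. 1/4, 6 w.p. 11/36
E[payout] = (1/36)·1 + (1/12)·2 + (5/36)·3 + (7/36)·4 + (1/4)·5 + (11/36)·6 = 161/36
Expected profit = 161/36 − 8 = -127/36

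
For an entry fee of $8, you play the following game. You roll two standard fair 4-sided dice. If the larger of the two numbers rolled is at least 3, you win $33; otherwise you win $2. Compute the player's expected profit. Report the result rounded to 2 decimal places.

E[payout] = (1/4)·2 + (3/4)·33 = 101/4
Expected profit = 101/4 − 8 = 69/4 ≈ $17.25

$17.25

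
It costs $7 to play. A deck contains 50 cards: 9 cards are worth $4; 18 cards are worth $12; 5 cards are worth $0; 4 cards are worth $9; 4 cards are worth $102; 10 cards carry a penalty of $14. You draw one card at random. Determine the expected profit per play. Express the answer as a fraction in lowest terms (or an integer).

103/25 dollars

E[payout] = (9/50)·4 + (18/50)·12 + (5/50)·0 + (4/50)·9 + (4/50)·102 + (10/50)·(-14) = 278/25
Expected profit = 278/25 − 7 = 103/25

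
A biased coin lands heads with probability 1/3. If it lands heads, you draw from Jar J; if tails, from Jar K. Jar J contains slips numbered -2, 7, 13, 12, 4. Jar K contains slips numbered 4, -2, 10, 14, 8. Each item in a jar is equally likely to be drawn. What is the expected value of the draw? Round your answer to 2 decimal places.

E[X | Jar J] = (-2 + 7 + 13 + 12 + 4)/5 = 34/5
E[X | Jar K] = (4 − 2 + 10 + 14 + 8)/5 = 34/5
E[X] = (1/3)·34/5 + (2/3)·34/5 = 34/5 ≈ 6.80

6.80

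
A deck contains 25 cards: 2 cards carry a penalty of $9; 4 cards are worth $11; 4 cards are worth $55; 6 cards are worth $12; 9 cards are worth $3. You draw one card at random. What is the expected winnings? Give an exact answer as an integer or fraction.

E[payout] = (2/25)·(-9) + (4/25)·11 + (4/25)·55 + (6/25)·12 + (9/25)·3 = 69/5

69/5 dollars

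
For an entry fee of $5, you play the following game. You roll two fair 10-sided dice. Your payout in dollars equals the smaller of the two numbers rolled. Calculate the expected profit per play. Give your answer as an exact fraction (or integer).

-23/20 dollars

Distribution of the smaller of the two numbers rolled: 1 w.p. 19/100, 2 w.p. 17/100, 3 w.p. 3/20, 4 w.p. 13/100, 5 w.p. 11/100, 6 w.p. 9/100, …
E[payout] = (19/100)·1 + (17/100)·2 + (3/20)·3 + (13/100)·4 + (11/100)·5 + (9/100)·6 + (7/100)·7 + (1/20)·8 + (3/100)·9 + (1/100)·10 = 77/20
Expected profit = 77/20 − 5 = -23/20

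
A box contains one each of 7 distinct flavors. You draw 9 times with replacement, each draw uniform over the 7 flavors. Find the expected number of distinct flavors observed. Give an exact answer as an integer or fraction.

30275911/5764801

Let Xⱼ=1 if type j appears at least once. P(Xⱼ=1) = 1 − ((7−1)/7)^9 = 30275911/40353607.
E[#distinct] = 7·30275911/40353607 = 30275911/5764801.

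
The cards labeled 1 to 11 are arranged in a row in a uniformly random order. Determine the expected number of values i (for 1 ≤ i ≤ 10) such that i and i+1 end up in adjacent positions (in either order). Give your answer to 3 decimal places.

For each i ∈ {1,…,10}, let Xᵢ = 1 if i and i+1 are adjacent. P(Xᵢ=1) = 2·(11−1)!/11! = 2/11.
By linearity, E[ΣXᵢ] = (10)·(2/11) = 20/11.
≈ 1.818

1.818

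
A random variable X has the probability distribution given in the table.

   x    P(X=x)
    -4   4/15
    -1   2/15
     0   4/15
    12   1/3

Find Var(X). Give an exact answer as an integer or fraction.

E[X] = (4/15)·(-4) + (2/15)·(-1) + (4/15)·0 + (1/3)·12 = 14/5
E[X²] = (4/15)·16 + (2/15)·1 + (4/15)·0 + (1/3)·144 = 262/5
Var(X) = 262/5 − (14/5)² = 1114/25

1114/25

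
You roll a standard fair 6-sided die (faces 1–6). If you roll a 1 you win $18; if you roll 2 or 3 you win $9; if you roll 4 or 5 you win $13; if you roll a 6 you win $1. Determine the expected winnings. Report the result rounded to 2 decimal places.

$10.50

E[payout] = (1/6)·1 + (1/3)·9 + (1/3)·13 + (1/6)·18 = 21/2
≈ $10.50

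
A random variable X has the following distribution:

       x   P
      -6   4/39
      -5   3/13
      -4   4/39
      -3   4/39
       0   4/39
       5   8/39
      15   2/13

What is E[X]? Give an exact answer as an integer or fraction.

E[X] = (4/39)·(-6) + (3/13)·(-5) + (4/39)·(-4) + (4/39)·(-3) + (4/39)·0 + (8/39)·5 + (2/13)·15
     = 11/13

11/13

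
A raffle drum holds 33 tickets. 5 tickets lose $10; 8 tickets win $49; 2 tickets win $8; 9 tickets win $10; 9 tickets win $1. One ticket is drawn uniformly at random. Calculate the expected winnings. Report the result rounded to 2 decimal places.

E[payout] = (5/33)·(-10) + (8/33)·49 + (2/33)·8 + (9/33)·10 + (9/33)·1 = 457/33
≈ $13.85

$13.85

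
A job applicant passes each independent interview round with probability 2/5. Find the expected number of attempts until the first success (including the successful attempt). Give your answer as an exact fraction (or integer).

For a geometric distribution, E[trials] = 1/p = 1/(2/5) = 5/2.

5/2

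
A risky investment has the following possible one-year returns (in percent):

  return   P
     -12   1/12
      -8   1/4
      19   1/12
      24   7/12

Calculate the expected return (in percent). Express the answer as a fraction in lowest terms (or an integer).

E[X] = (1/12)·(-12) + (1/4)·(-8) + (1/12)·19 + (7/12)·24
     = 151/12

151/12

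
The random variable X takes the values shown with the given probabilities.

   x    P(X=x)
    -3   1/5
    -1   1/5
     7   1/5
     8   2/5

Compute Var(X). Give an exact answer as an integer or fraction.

574/25

E[X] = (1/5)·(-3) + (1/5)·(-1) + (1/5)·7 + (2/5)·8 = 19/5
E[X²] = (1/5)·9 + (1/5)·1 + (1/5)·49 + (2/5)·64 = 187/5
Var(X) = 187/5 − (19/5)² = 574/25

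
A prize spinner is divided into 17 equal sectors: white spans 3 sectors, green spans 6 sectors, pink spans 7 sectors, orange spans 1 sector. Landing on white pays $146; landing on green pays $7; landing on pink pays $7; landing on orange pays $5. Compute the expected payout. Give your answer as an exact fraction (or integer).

534/17 dollars

E[payout] = (3/17)·146 + (6/17)·7 + (7/17)·7 + (1/17)·5 = 534/17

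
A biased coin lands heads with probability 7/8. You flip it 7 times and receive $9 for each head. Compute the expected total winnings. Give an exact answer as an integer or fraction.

441/8 dollars

E[#heads] = 7·7/8 = 49/8 (linearity over flips).
E[winnings] = 9·49/8 = 441/8.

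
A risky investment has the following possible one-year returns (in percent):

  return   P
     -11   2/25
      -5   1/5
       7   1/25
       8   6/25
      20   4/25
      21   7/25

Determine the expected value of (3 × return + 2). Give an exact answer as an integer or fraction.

151/5

E[3x+2] = (2/25)·(-31) + (1/5)·(-13) + (1/25)·23 + (6/25)·26 + (4/25)·62 + (7/25)·65
     = 151/5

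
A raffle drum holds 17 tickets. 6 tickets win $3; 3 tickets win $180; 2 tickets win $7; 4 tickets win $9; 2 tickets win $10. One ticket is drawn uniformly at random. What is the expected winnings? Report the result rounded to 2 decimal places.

$36.94

E[payout] = (6/17)·3 + (3/17)·180 + (2/17)·7 + (4/17)·9 + (2/17)·10 = 628/17
≈ $36.94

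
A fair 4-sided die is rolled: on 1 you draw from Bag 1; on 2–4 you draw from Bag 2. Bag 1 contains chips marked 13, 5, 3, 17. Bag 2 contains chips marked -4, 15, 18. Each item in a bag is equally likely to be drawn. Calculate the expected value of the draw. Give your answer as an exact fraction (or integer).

E[X | Bag 1] = (13 + 5 + 3 + 17)/4 = 19/2
E[X | Bag 2] = (-4 + 15 + 18)/3 = 29/3
E[X] = (1/4)·19/2 + (3/4)·29/3 = 77/8

77/8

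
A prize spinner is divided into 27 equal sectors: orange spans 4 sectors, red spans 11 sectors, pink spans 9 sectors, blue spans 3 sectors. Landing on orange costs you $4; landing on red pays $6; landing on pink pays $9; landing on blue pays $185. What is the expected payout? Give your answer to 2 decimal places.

$25.41

E[payout] = (4/27)·(-4) + (11/27)·6 + (9/27)·9 + (3/27)·185 = 686/27
≈ $25.41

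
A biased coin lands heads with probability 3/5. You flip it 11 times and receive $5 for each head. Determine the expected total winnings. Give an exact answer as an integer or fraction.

E[#heads] = 11·3/5 = 33/5 (linearity over flips).
E[winnings] = 5·33/5 = 33.

$33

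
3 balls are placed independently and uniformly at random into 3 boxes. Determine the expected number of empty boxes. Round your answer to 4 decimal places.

0.8889

Let Xⱼ=1 if box j is empty. P(Xⱼ=1) = ((3-1)/3)^3 = 8/27.
By linearity, E[#empty] = 3·8/27 = 8/9.
≈ 0.8889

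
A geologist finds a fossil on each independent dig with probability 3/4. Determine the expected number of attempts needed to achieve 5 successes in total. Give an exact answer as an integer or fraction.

By linearity (sum of 5 independent geometric waits), E[trials] = 5/p = 5/(3/4) = 20/3.

20/3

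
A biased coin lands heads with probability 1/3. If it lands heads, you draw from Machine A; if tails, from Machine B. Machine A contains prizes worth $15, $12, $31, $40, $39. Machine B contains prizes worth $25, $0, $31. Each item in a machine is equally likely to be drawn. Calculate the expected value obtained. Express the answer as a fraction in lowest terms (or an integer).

E[X | Machine A] = (15 + 12 + 31 + 40 + 39)/5 = 137/5
E[X | Machine B] = (25 + 0 + 31)/3 = 56/3
E[X] = (1/3)·137/5 + (2/3)·56/3 = 971/45

971/45 dollars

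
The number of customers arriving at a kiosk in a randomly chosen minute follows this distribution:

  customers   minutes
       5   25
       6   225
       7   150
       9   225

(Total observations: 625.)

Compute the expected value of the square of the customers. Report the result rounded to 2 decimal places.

54.88

Total = 625, so P(customers=5) = 25/625, etc.
E[X²] = (1/25)·25 + (9/25)·36 + (6/25)·49 + (9/25)·81
     = 1372/25 ≈ 54.88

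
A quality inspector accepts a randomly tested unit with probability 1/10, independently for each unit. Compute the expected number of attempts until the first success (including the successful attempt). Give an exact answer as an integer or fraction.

For a geometric distribution, E[trials] = 1/p = 1/(1/10) = 10.

10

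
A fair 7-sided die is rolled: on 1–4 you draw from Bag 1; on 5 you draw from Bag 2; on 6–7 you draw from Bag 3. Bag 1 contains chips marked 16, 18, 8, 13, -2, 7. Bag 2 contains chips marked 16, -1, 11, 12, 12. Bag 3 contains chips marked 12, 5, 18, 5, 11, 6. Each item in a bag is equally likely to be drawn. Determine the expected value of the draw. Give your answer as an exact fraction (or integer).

69/7

E[X | Bag 1] = (16 + 18 + 8 + 13 − 2 + 7)/6 = 10
E[X | Bag 2] = (16 − 1 + 11 + 12 + 12)/5 = 10
E[X | Bag 3] = (12 + 5 + 18 + 5 + 11 + 6)/6 = 19/2
E[X] = (4/7)·10 + (1/7)·10 + (2/7)·19/2 = 69/7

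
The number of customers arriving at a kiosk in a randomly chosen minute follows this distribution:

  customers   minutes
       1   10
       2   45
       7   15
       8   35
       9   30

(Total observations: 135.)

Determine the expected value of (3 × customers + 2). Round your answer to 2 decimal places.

Total = 135, so P(customers=1) = 10/135, etc.
E[3x+2] = (2/27)·5 + (1/3)·8 + (1/9)·23 + (7/27)·26 + (2/9)·29
     = 169/9 ≈ 18.78

18.78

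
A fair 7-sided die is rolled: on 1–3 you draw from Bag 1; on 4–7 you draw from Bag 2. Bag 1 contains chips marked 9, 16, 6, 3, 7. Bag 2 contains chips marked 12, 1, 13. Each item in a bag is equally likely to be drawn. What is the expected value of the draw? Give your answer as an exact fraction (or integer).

127/15

E[X | Bag 1] = (9 + 16 + 6 + 3 + 7)/5 = 41/5
E[X | Bag 2] = (12 + 1 + 13)/3 = 26/3
E[X] = (3/7)·41/5 + (4/7)·26/3 = 127/15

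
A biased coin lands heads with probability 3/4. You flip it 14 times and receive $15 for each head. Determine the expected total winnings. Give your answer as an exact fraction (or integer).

315/2 dollars

E[#heads] = 14·3/4 = 21/2 (linearity over flips).
E[winnings] = 15·21/2 = 315/2.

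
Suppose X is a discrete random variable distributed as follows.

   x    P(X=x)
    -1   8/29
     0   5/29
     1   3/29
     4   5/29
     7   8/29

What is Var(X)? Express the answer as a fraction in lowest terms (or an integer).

E[X] = (8/29)·(-1) + (5/29)·0 + (3/29)·1 + (5/29)·4 + (8/29)·7 = 71/29
E[X²] = (8/29)·1 + (5/29)·0 + (3/29)·1 + (5/29)·16 + (8/29)·49 = 483/29
Var(X) = 483/29 − (71/29)² = 8966/841

8966/841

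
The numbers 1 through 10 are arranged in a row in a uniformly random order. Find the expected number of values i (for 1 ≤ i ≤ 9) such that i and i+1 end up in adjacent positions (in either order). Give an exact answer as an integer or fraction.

9/5

For each i ∈ {1,…,9}, let Xᵢ = 1 if i and i+1 are adjacent. P(Xᵢ=1) = 2·(10−1)!/10! = 2/10.
By linearity, E[ΣXᵢ] = (9)·(2/10) = 9/5.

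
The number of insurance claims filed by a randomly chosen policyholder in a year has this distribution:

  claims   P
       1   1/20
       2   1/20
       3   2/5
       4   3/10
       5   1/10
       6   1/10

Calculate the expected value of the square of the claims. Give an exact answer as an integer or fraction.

E[X²] = (1/20)·1 + (1/20)·4 + (2/5)·9 + (3/10)·16 + (1/10)·25 + (1/10)·36
     = 59/4

59/4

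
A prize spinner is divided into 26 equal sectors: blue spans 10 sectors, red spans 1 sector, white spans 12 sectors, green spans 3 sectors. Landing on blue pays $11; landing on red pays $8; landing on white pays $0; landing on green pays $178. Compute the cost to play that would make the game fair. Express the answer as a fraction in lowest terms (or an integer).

E[payout] = (10/26)·11 + (1/26)·8 + (12/26)·0 + (3/26)·178 = 326/13
Fair fee = E[payout] = 326/13

326/13 dollars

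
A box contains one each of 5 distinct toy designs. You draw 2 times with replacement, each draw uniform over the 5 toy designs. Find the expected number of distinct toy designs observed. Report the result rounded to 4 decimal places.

1.8000

Let Xⱼ=1 if type j appears at least once. P(Xⱼ=1) = 1 − ((5−1)/5)^2 = 9/25.
E[#distinct] = 5·9/25 = 9/5.
≈ 1.8000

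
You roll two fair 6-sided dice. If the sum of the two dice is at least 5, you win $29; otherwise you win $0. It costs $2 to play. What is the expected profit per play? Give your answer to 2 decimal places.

$22.17

E[payout] = (1/6)·0 + (5/6)·29 = 145/6
Expected profit = 145/6 − 2 = 133/6 ≈ $22.17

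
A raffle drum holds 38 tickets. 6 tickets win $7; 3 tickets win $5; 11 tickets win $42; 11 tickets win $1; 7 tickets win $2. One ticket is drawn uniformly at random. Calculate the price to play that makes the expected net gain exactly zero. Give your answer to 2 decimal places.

E[payout] = (6/38)·7 + (3/38)·5 + (11/38)·42 + (11/38)·1 + (7/38)·2 = 272/19
Fair fee = E[payout] = 272/19 ≈ $14.32

$14.32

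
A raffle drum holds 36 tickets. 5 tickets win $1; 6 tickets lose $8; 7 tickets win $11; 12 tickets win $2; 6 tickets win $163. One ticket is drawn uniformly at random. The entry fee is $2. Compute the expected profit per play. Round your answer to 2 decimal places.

E[payout] = (5/36)·1 + (6/36)·(-8) + (7/36)·11 + (12/36)·2 + (6/36)·163 = 259/9
Expected profit = 259/9 − 2 = 241/9 ≈ $26.78

$26.78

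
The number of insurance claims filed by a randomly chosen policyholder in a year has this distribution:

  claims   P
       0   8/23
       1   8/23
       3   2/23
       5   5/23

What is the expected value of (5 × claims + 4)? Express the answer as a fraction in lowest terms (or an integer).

E[5x+4] = (8/23)·4 + (8/23)·9 + (2/23)·19 + (5/23)·29
     = 287/23

287/23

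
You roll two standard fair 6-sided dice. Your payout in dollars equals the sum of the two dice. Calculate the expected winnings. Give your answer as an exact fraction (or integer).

$7

Distribution of the sum of the two dice: 2 w.p. 1/36, 3 w.p. 1/18, 4 w.p. 1/12, 5 w.p. 1/9, 6 w.p. 5/36, 7 w.p. 1/6, …
E[payout] = (1/36)·2 + (1/18)·3 + (1/12)·4 + (1/9)·5 + (5/36)·6 + (1/6)·7 + (5/36)·8 + (1/9)·9 + (1/12)·10 + (1/18)·11 + (1/36)·12 = 7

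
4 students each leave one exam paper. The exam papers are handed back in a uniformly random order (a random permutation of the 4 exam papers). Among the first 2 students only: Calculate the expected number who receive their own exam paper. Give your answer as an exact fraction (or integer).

Let Xᵢ = 1 if person i gets their own exam paper. For each i, P(Xᵢ=1) = 1/4.
By linearity of expectation, E[X₁+…+X_2] = 2·(1/4) = 1/2.

1/2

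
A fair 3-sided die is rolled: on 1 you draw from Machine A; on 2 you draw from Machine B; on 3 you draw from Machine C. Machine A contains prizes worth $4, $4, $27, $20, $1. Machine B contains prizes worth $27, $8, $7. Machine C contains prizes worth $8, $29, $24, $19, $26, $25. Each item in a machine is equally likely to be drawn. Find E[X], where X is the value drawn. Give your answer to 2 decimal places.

$15.68

E[X | Machine A] = (4 + 4 + 27 + 20 + 1)/5 = 56/5
E[X | Machine B] = (27 + 8 + 7)/3 = 14
E[X | Machine C] = (8 + 29 + 24 + 19 + 26 + 25)/6 = 131/6
E[X] = (1/3)·56/5 + (1/3)·14 + (1/3)·131/6 = 1411/90 ≈ 15.68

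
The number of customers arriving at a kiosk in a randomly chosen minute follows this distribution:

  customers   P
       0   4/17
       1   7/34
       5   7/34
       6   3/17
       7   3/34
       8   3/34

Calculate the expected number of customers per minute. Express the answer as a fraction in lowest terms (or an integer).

E[X] = (4/17)·0 + (7/34)·1 + (7/34)·5 + (3/17)·6 + (3/34)·7 + (3/34)·8
     = 123/34

123/34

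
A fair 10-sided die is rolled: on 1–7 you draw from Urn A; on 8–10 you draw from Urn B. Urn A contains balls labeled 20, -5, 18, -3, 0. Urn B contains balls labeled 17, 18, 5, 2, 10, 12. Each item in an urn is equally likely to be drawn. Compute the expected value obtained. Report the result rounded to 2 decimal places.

7.40

E[X | Urn A] = (20 − 5 + 18 − 3 + 0)/5 = 6
E[X | Urn B] = (17 + 18 + 5 + 2 + 10 + 12)/6 = 32/3
E[X] = (7/10)·6 + (3/10)·32/3 = 37/5 ≈ 7.40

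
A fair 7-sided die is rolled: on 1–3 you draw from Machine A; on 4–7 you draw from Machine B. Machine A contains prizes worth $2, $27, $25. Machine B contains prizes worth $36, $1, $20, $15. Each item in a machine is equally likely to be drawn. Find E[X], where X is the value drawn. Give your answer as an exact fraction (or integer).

E[X | Machine A] = (2 + 27 + 25)/3 = 18
E[X | Machine B] = (36 + 1 + 20 + 15)/4 = 18
E[X] = (3/7)·18 + (4/7)·18 = 18

$18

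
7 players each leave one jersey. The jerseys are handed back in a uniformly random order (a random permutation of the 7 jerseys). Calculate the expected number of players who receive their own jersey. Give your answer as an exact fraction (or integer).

1

Let Xᵢ = 1 if person i gets their own jersey. For each i, P(Xᵢ=1) = 1/7.
By linearity of expectation, E[X₁+…+X_7] = 7·(1/7) = 1.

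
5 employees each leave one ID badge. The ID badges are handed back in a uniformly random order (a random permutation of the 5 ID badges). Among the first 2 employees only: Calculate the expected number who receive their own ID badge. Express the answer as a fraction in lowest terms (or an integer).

2/5

Let Xᵢ = 1 if person i gets their own ID badge. For each i, P(Xᵢ=1) = 1/5.
By linearity of expectation, E[X₁+…+X_2] = 2·(1/5) = 2/5.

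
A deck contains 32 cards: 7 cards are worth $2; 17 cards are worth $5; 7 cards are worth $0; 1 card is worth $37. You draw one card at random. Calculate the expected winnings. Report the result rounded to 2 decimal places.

$4.25

E[payout] = (7/32)·2 + (17/32)·5 + (7/32)·0 + (1/32)·37 = 17/4
≈ $4.25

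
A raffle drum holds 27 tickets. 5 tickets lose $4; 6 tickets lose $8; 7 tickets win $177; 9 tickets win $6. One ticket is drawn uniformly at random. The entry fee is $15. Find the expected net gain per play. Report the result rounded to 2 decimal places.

$30.37

E[payout] = (5/27)·(-4) + (6/27)·(-8) + (7/27)·177 + (9/27)·6 = 1225/27
Expected profit = 1225/27 − 15 = 820/27 ≈ $30.37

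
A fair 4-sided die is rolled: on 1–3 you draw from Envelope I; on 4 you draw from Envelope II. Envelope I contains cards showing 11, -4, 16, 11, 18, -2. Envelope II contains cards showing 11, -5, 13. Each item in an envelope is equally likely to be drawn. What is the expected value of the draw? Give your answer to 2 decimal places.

7.83

E[X | Envelope I] = (11 − 4 + 16 + 11 + 18 − 2)/6 = 25/3
E[X | Envelope II] = (11 − 5 + 13)/3 = 19/3
E[X] = (3/4)·25/3 + (1/4)·19/3 = 47/6 ≈ 7.83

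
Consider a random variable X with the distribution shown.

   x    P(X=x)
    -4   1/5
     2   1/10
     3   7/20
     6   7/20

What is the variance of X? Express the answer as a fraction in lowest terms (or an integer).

5139/400

E[X] = (1/5)·(-4) + (1/10)·2 + (7/20)·3 + (7/20)·6 = 51/20
E[X²] = (1/5)·16 + (1/10)·4 + (7/20)·9 + (7/20)·36 = 387/20
Var(X) = 387/20 − (51/20)² = 5139/400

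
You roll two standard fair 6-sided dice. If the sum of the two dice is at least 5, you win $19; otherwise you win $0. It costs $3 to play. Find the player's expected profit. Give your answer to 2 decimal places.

E[payout] = (1/6)·0 + (5/6)·19 = 95/6
Expected profit = 95/6 − 3 = 77/6 ≈ $12.83

$12.83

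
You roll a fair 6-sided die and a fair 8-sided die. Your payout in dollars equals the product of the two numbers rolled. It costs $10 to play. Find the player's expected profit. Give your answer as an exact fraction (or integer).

Distribution of the product of the two numbers rolled: 1 w.p. 1/48, 2 w.p. 1/24, 3 w.p. 1/24, 4 w.p. 1/16, 5 w.p. 1/24, 6 w.p. 1/12, …
E[payout] = (1/48)·1 + (1/24)·2 + (1/24)·3 + (1/16)·4 + (1/24)·5 + (1/12)·6 + (1/48)·7 + (1/16)·8 + (1/48)·9 + (1/24)·10 + (1/12)·12 + (1/48)·14 + (1/24)·15 + (1/24)·16 + (1/24)·18 + (1/24)·20 + (1/48)·21 + (1/16)·24 + (1/48)·25 + (1/48)·28 + (1/24)·30 + (1/48)·32 + (1/48)·35 + (1/48)·36 + (1/48)·40 + (1/48)·42 + (1/48)·48 = 63/4
Expected profit = 63/4 − 10 = 23/4

23/4 dollars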